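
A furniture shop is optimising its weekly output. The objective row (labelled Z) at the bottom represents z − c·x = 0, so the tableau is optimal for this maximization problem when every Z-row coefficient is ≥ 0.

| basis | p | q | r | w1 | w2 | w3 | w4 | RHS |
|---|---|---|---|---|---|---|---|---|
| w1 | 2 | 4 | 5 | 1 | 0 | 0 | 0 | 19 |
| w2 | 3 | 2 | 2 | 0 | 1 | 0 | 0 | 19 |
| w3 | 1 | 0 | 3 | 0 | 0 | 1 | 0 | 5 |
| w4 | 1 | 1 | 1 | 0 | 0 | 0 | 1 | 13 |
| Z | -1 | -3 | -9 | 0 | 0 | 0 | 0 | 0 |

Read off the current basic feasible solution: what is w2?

w2 is basic (row 2); its value is the RHS of that row, 19.

19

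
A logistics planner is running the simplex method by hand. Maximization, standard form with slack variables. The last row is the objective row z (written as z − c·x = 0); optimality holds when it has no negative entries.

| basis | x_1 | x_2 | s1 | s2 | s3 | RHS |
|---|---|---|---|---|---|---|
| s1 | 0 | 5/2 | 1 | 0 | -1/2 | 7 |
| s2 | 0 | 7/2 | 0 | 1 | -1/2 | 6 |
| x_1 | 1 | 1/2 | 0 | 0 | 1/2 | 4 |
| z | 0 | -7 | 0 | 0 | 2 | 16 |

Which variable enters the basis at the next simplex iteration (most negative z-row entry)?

x_2

Negative z-row entries: x_2: -7.
The most negative is -7 in column x_2, so x_2 enters.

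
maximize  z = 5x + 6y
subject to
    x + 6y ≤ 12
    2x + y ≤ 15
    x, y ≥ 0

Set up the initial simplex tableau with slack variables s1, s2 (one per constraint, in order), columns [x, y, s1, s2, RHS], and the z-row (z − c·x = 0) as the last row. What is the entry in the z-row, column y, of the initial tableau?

-6

The z-row carries the negated objective coefficients: the y entry is -6.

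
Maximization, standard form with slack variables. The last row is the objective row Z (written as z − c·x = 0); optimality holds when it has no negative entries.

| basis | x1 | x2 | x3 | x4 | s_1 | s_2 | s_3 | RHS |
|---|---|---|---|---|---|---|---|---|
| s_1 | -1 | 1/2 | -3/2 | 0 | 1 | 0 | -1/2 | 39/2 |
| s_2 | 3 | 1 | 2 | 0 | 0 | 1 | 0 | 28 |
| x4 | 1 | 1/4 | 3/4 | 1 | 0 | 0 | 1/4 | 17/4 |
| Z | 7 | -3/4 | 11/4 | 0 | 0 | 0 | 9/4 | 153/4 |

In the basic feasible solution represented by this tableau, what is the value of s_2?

28

s_2 is basic (row 2); its value is the RHS of that row, 28.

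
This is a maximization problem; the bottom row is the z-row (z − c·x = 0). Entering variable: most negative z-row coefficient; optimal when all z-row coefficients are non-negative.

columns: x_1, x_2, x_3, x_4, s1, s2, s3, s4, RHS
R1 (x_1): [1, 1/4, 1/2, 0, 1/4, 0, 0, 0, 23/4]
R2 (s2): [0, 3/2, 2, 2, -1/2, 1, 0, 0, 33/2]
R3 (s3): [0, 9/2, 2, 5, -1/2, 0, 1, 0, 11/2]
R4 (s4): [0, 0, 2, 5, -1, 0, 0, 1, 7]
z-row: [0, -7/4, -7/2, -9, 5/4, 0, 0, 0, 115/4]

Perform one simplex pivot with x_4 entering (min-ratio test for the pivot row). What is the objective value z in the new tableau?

773/20

Ratio test on column x_4 — row 1: entry 0 ≤ 0; row 2: (33/2)/2 = 33/4; row 3: (11/2)/5 = 11/10; row 4: 7/5 = 7/5. Minimum is 11/10 at row 3 (s3 leaves); pivot element 5.
Pivot on row 3; the z-row RHS becomes 115/4 − (-9)·(11/10) = 773/20.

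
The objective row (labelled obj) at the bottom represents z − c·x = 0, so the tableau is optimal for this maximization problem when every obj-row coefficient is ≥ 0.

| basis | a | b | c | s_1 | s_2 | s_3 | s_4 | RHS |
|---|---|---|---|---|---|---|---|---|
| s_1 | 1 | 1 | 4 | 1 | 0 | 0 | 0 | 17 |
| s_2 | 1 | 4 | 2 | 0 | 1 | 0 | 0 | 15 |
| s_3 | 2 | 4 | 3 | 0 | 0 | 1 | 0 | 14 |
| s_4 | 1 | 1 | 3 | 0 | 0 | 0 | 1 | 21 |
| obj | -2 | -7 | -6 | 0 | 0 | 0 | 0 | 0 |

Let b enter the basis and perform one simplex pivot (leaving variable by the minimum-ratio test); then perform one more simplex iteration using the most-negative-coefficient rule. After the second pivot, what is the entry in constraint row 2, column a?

-11/13

Ratio test on column b — row 1: 17/1 = 17; row 2: 15/4 = 15/4; row 3: 14/4 = 7/2; row 4: 21/1 = 21. Minimum is 7/2 at row 3 (s_3 leaves); pivot element 4.
Divide row 3 by 4; eliminate column b from the other rows.
Second iteration: most negative obj-row entry is -3/4 in column c, so c enters.
Ratio test on column c — row 1: (27/2)/(13/4) = 54/13; row 2: entry -1 ≤ 0; row 3: (7/2)/(3/4) = 14/3; row 4: (35/2)/(9/4) = 70/9. Minimum is 54/13 at row 1 (s_1 leaves); pivot element 13/4.
Divide row 1 by 13/4; eliminate column c from the other rows.
After both pivots, the entry at constraint row 2, column a is -11/13.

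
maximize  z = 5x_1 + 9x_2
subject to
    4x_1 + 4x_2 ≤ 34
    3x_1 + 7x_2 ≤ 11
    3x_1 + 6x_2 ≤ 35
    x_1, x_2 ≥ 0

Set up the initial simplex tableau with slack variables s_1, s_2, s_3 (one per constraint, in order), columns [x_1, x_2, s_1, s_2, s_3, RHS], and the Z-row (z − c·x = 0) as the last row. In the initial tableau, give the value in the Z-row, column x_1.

The Z-row carries the negated objective coefficients: the x_1 entry is -5.

-5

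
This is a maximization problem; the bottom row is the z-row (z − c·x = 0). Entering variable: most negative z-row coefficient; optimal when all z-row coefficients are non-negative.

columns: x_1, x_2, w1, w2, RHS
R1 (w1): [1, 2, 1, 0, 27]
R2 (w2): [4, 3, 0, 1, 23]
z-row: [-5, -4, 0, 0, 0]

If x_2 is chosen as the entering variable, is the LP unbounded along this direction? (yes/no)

Column x_2 has positive entries in row(s) 1, 2, so the ratio test bounds it — not unbounded.

no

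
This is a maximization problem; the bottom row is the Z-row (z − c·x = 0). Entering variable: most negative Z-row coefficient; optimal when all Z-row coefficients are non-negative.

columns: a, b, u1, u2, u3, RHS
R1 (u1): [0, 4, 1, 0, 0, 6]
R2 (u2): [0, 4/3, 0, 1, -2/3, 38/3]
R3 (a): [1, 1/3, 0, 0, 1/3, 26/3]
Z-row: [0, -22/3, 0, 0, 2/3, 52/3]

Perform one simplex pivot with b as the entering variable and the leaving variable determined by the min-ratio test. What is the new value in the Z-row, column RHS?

85/3

Ratio test on column b — row 1: 6/4 = 3/2; row 2: (38/3)/(4/3) = 19/2; row 3: (26/3)/(1/3) = 26. Minimum is 3/2 at row 1 (u1 leaves); pivot element 4.
Divide row 1 by 4; eliminate column b from the other rows.
Z-row update in column RHS: 52/3 − (-22/3)·(3/2) = 85/3.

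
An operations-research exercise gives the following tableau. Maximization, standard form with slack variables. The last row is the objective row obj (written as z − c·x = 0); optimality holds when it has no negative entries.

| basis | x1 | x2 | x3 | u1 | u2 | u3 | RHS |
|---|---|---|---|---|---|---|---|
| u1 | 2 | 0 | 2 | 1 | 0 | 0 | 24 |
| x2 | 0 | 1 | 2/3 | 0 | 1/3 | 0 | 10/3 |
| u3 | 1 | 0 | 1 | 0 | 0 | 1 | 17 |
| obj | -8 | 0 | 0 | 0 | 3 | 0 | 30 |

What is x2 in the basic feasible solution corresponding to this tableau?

10/3

x2 is basic (row 2); its value is the RHS of that row, 10/3.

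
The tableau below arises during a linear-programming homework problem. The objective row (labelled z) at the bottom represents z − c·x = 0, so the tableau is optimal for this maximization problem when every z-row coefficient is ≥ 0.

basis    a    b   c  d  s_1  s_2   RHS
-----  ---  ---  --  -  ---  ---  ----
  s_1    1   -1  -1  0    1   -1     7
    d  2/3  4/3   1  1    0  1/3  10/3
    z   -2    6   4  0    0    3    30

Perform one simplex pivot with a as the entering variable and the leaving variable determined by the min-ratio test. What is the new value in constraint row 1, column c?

-5/2

Ratio test on column a — row 1: 7/1 = 7; row 2: (10/3)/(2/3) = 5. Minimum is 5 at row 2 (d leaves); pivot element 2/3.
Divide row 2 by 2/3; eliminate column a from the other rows.
Row 1 update in column c: -1 − 1·(3/2) = -5/2.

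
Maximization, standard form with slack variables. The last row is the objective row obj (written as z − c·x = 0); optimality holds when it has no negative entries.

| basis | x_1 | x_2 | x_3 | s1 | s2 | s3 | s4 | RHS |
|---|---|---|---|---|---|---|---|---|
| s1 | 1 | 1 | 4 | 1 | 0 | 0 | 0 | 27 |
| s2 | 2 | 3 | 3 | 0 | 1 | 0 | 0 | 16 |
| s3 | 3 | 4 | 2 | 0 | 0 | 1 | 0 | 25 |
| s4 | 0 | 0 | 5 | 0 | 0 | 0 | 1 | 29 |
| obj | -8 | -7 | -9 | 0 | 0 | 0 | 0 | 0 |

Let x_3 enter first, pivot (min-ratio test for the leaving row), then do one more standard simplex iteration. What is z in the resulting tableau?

Ratio test on column x_3 — row 1: 27/4 = 27/4; row 2: 16/3 = 16/3; row 3: 25/2 = 25/2; row 4: 29/5 = 29/5. Minimum is 16/3 at row 2 (s2 leaves); pivot element 3.
Pivot on row 2; the obj-row RHS becomes 0 − (-9)·(16/3) = 48.
Next entering variable (most negative obj-row entry -2): x_1.
Ratio test on column x_1 — row 1: entry -5/3 ≤ 0; row 2: (16/3)/(2/3) = 8; row 3: (43/3)/(5/3) = 43/5; row 4: entry -10/3 ≤ 0. Minimum is 8 at row 2 (x_3 leaves); pivot element 2/3.
After the second pivot the obj-row RHS is 48 − (-2)·8 = 64.

64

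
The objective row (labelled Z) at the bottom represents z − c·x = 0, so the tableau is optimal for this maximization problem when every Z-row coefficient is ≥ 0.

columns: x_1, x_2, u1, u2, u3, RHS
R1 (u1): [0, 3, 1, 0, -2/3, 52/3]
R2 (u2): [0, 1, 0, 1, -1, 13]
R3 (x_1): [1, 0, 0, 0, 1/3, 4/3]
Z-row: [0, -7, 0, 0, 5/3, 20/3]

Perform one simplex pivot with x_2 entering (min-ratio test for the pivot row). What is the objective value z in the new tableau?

Ratio test on column x_2 — row 1: (52/3)/3 = 52/9; row 2: 13/1 = 13; row 3: entry 0 ≤ 0. Minimum is 52/9 at row 1 (u1 leaves); pivot element 3.
Pivot on row 1; the Z-row RHS becomes 20/3 − (-7)·(52/9) = 424/9.

424/9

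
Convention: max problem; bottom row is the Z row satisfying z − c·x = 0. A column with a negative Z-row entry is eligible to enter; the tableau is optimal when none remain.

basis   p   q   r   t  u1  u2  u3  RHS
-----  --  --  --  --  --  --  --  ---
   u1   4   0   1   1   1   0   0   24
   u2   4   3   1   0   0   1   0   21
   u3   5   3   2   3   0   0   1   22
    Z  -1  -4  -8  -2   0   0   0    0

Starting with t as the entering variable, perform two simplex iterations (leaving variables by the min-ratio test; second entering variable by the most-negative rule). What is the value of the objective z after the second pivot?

Ratio test on column t — row 1: 24/1 = 24; row 2: entry 0 ≤ 0; row 3: 22/3 = 22/3. Minimum is 22/3 at row 3 (u3 leaves); pivot element 3.
Pivot on row 3; the Z-row RHS becomes 0 − (-2)·(22/3) = 44/3.
Next entering variable (most negative Z-row entry -20/3): r.
Ratio test on column r — row 1: (50/3)/(1/3) = 50; row 2: 21/1 = 21; row 3: (22/3)/(2/3) = 11. Minimum is 11 at row 3 (t leaves); pivot element 2/3.
After the second pivot the Z-row RHS is 44/3 − (-20/3)·11 = 88.

88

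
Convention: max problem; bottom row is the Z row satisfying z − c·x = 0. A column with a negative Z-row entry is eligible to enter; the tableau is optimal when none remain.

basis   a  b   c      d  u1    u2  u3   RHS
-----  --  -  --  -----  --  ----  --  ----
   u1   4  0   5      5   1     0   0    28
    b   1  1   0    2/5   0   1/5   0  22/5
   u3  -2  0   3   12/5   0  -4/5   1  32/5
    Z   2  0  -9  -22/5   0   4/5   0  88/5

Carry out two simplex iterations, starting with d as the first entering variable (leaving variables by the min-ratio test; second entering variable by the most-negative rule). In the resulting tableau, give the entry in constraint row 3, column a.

Ratio test on column d — row 1: 28/5 = 28/5; row 2: (22/5)/(2/5) = 11; row 3: (32/5)/(12/5) = 8/3. Minimum is 8/3 at row 3 (u3 leaves); pivot element 12/5.
Divide row 3 by 12/5; eliminate column d from the other rows.
Second iteration: most negative Z-row entry is -7/2 in column c, so c enters.
Ratio test on column c — row 1: entry -5/4 ≤ 0; row 2: entry -1/2 ≤ 0; row 3: (8/3)/(5/4) = 32/15. Minimum is 32/15 at row 3 (d leaves); pivot element 5/4.
Divide row 3 by 5/4; eliminate column c from the other rows.
After both pivots, the entry at constraint row 3, column a is -2/3.

-2/3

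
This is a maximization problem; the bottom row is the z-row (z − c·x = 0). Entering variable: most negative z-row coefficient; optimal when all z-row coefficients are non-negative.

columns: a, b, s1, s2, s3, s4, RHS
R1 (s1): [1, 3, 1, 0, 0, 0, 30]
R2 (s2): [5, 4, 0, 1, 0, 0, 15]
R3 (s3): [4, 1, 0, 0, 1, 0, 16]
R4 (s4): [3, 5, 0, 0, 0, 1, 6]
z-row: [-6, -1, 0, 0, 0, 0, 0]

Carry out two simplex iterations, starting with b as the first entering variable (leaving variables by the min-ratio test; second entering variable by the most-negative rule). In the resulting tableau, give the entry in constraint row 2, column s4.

Ratio test on column b — row 1: 30/3 = 10; row 2: 15/4 = 15/4; row 3: 16/1 = 16; row 4: 6/5 = 6/5. Minimum is 6/5 at row 4 (s4 leaves); pivot element 5.
Divide row 4 by 5; eliminate column b from the other rows.
Second iteration: most negative z-row entry is -27/5 in column a, so a enters.
Ratio test on column a — row 1: entry -4/5 ≤ 0; row 2: (51/5)/(13/5) = 51/13; row 3: (74/5)/(17/5) = 74/17; row 4: (6/5)/(3/5) = 2. Minimum is 2 at row 4 (b leaves); pivot element 3/5.
Divide row 4 by 3/5; eliminate column a from the other rows.
After both pivots, the entry at constraint row 2, column s4 is -5/3.

-5/3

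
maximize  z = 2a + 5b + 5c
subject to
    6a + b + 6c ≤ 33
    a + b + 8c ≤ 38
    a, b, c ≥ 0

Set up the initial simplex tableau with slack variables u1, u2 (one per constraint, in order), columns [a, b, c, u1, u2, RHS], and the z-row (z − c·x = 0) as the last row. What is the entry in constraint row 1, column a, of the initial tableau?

Constraint 1 has coefficient 6 on a.

6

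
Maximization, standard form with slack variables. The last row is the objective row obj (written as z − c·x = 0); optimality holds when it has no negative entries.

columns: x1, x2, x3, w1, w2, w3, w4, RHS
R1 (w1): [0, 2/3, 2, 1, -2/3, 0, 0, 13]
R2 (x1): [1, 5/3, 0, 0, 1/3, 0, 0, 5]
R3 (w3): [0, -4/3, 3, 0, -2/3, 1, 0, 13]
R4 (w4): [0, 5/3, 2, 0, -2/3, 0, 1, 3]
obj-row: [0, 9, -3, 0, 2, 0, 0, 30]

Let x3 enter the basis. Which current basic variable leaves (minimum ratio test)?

Column x3 entries and ratios — w1: 13/2 = 13/2; x1: 0 ≤ 0, skip; w3: 13/3 = 13/3; w4: 3/2 = 3/2.
Smallest ratio is 3/2 in the row of w4, so w4 leaves.

w4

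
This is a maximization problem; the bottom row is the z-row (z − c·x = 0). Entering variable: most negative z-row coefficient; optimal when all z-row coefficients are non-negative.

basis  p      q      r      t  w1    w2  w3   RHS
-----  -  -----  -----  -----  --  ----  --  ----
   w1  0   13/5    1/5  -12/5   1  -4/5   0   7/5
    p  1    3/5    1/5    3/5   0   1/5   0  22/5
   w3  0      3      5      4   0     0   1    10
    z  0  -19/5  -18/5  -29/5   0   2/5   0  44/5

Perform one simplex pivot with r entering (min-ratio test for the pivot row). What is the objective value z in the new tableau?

16

Ratio test on column r — row 1: (7/5)/(1/5) = 7; row 2: (22/5)/(1/5) = 22; row 3: 10/5 = 2. Minimum is 2 at row 3 (w3 leaves); pivot element 5.
Pivot on row 3; the z-row RHS becomes 44/5 − (-18/5)·2 = 16.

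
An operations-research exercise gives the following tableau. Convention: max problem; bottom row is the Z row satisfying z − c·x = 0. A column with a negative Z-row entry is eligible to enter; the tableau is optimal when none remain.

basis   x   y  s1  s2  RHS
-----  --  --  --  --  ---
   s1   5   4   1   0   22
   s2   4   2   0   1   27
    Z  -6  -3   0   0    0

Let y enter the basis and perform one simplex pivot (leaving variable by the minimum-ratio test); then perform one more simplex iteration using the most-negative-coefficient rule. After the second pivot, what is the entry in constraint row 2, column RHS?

47/5

Ratio test on column y — row 1: 22/4 = 11/2; row 2: 27/2 = 27/2. Minimum is 11/2 at row 1 (s1 leaves); pivot element 4.
Divide row 1 by 4; eliminate column y from the other rows.
Second iteration: most negative Z-row entry is -9/4 in column x, so x enters.
Ratio test on column x — row 1: (11/2)/(5/4) = 22/5; row 2: 16/(3/2) = 32/3. Minimum is 22/5 at row 1 (y leaves); pivot element 5/4.
Divide row 1 by 5/4; eliminate column x from the other rows.
After both pivots, the entry at constraint row 2, column RHS is 47/5.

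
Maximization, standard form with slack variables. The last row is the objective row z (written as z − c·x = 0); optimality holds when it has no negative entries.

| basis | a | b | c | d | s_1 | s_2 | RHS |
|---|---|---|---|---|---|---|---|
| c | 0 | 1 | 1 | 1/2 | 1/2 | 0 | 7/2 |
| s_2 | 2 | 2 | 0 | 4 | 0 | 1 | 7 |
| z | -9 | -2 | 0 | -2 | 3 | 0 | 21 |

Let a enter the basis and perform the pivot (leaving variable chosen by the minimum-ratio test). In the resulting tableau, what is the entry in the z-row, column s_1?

3

Ratio test on column a — row 1: entry 0 ≤ 0; row 2: 7/2 = 7/2. Minimum is 7/2 at row 2 (s_2 leaves); pivot element 2.
Divide row 2 by 2; eliminate column a from the other rows.
z-row update in column s_1: 3 − (-9)·0 = 3.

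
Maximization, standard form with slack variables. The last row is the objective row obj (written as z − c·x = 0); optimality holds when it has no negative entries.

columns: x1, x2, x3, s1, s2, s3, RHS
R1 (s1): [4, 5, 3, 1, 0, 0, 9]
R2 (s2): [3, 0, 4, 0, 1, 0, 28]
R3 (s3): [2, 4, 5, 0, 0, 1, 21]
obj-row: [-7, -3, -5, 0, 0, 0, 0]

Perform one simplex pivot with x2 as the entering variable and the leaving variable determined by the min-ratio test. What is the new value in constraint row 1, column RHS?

Ratio test on column x2 — row 1: 9/5 = 9/5; row 2: entry 0 ≤ 0; row 3: 21/4 = 21/4. Minimum is 9/5 at row 1 (s1 leaves); pivot element 5.
Divide row 1 by 5; eliminate column x2 from the other rows.
In the new row 1, the RHS entry is the old entry divided by the pivot: 9/5 = 9/5.

9/5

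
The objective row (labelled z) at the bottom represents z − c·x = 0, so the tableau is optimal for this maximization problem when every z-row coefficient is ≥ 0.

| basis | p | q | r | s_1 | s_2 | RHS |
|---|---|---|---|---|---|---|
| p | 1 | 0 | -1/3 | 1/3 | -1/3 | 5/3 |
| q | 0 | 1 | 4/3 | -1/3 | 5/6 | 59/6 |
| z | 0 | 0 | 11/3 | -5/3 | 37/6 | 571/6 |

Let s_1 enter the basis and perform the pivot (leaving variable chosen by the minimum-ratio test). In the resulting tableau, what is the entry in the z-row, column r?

2

Ratio test on column s_1 — row 1: (5/3)/(1/3) = 5; row 2: entry -1/3 ≤ 0. Minimum is 5 at row 1 (p leaves); pivot element 1/3.
Divide row 1 by 1/3; eliminate column s_1 from the other rows.
z-row update in column r: 11/3 − (-5/3)·(-1) = 2.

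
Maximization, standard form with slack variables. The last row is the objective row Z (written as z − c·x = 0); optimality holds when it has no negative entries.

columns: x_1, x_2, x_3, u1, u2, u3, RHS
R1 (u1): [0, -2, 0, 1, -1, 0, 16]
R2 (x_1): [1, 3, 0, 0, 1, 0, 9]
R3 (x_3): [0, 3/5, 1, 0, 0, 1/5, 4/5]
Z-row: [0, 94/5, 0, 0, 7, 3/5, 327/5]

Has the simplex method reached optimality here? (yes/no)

Every Z-row coefficient is ≥ 0, so the tableau is optimal.

yes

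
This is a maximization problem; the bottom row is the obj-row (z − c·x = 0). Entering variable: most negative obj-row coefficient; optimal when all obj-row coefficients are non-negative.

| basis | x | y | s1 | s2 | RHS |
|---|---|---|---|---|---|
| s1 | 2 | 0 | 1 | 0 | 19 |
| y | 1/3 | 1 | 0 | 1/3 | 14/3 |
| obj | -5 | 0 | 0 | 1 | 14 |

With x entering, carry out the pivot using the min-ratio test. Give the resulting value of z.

Ratio test on column x — row 1: 19/2 = 19/2; row 2: (14/3)/(1/3) = 14. Minimum is 19/2 at row 1 (s1 leaves); pivot element 2.
Pivot on row 1; the obj-row RHS becomes 14 − (-5)·(19/2) = 123/2.

123/2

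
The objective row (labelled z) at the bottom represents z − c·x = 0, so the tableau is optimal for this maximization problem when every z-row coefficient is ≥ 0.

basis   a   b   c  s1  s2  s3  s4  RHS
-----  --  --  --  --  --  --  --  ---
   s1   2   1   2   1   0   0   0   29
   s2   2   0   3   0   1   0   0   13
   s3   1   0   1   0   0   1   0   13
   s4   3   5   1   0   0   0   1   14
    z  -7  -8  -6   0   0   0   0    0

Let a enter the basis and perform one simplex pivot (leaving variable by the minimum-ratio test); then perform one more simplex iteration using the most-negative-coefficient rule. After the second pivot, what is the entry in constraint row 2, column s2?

Ratio test on column a — row 1: 29/2 = 29/2; row 2: 13/2 = 13/2; row 3: 13/1 = 13; row 4: 14/3 = 14/3. Minimum is 14/3 at row 4 (s4 leaves); pivot element 3.
Divide row 4 by 3; eliminate column a from the other rows.
Second iteration: most negative z-row entry is -11/3 in column c, so c enters.
Ratio test on column c — row 1: (59/3)/(4/3) = 59/4; row 2: (11/3)/(7/3) = 11/7; row 3: (25/3)/(2/3) = 25/2; row 4: (14/3)/(1/3) = 14. Minimum is 11/7 at row 2 (s2 leaves); pivot element 7/3.
Divide row 2 by 7/3; eliminate column c from the other rows.
After both pivots, the entry at constraint row 2, column s2 is 3/7.

3/7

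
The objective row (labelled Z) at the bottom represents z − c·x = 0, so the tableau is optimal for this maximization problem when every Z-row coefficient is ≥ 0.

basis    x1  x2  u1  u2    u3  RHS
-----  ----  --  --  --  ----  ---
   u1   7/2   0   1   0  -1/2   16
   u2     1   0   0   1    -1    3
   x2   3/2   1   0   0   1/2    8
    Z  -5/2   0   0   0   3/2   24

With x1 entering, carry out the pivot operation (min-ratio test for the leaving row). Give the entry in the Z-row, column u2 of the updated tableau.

5/2

Ratio test on column x1 — row 1: 16/(7/2) = 32/7; row 2: 3/1 = 3; row 3: 8/(3/2) = 16/3. Minimum is 3 at row 2 (u2 leaves); pivot element 1.
Divide row 2 by 1; eliminate column x1 from the other rows.
Z-row update in column u2: 0 − (-5/2)·1 = 5/2.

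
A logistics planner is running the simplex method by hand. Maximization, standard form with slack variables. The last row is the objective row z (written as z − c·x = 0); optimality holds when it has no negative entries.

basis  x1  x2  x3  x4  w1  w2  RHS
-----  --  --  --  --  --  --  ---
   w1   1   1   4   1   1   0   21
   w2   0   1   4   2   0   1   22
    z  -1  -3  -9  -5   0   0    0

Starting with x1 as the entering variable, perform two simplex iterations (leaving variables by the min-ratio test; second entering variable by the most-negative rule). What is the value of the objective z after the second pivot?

189/4

Ratio test on column x1 — row 1: 21/1 = 21; row 2: entry 0 ≤ 0. Minimum is 21 at row 1 (w1 leaves); pivot element 1.
Pivot on row 1; the z-row RHS becomes 0 − (-1)·21 = 21.
Next entering variable (most negative z-row entry -5): x3.
Ratio test on column x3 — row 1: 21/4 = 21/4; row 2: 22/4 = 11/2. Minimum is 21/4 at row 1 (x1 leaves); pivot element 4.
After the second pivot the z-row RHS is 21 − (-5)·(21/4) = 189/4.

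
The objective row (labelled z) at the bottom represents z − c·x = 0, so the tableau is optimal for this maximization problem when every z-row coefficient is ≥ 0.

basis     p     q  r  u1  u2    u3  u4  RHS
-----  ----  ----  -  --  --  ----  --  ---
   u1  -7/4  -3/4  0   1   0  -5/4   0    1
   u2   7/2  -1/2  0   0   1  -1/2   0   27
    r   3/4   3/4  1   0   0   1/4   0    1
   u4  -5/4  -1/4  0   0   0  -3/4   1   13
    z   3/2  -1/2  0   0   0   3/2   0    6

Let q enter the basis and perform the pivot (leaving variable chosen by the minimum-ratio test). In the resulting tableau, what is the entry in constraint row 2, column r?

Ratio test on column q — row 1: entry -3/4 ≤ 0; row 2: entry -1/2 ≤ 0; row 3: 1/(3/4) = 4/3; row 4: entry -1/4 ≤ 0. Minimum is 4/3 at row 3 (r leaves); pivot element 3/4.
Divide row 3 by 3/4; eliminate column q from the other rows.
Row 2 update in column r: 0 − (-1/2)·(4/3) = 2/3.

2/3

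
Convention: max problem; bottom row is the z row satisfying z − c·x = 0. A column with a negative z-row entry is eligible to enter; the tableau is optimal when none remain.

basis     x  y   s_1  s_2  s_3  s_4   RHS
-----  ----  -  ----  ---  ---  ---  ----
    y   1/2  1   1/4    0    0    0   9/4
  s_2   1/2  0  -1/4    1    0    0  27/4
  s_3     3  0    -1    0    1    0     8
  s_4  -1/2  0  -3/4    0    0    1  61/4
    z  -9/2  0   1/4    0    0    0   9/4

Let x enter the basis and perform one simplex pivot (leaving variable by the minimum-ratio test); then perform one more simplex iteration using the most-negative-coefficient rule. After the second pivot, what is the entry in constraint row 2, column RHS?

Ratio test on column x — row 1: (9/4)/(1/2) = 9/2; row 2: (27/4)/(1/2) = 27/2; row 3: 8/3 = 8/3; row 4: entry -1/2 ≤ 0. Minimum is 8/3 at row 3 (s_3 leaves); pivot element 3.
Divide row 3 by 3; eliminate column x from the other rows.
Second iteration: most negative z-row entry is -5/4 in column s_1, so s_1 enters.
Ratio test on column s_1 — row 1: (11/12)/(5/12) = 11/5; row 2: entry -1/12 ≤ 0; row 3: entry -1/3 ≤ 0; row 4: entry -11/12 ≤ 0. Minimum is 11/5 at row 1 (y leaves); pivot element 5/12.
Divide row 1 by 5/12; eliminate column s_1 from the other rows.
After both pivots, the entry at constraint row 2, column RHS is 28/5.

28/5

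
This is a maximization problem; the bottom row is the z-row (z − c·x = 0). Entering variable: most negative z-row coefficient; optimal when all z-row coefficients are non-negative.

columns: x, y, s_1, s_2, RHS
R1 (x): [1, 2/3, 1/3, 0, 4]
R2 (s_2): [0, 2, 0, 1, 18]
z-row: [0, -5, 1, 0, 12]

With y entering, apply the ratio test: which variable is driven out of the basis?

x

Column y entries and ratios — x: 4/(2/3) = 6; s_2: 18/2 = 9.
Smallest ratio is 6 in the row of x, so x leaves.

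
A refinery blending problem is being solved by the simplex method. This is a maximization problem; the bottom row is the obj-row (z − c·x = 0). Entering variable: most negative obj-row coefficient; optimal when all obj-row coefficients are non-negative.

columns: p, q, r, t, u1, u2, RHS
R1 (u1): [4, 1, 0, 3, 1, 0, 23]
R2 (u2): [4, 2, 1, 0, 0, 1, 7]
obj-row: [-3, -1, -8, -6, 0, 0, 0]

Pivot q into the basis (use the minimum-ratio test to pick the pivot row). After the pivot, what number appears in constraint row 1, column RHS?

39/2

Ratio test on column q — row 1: 23/1 = 23; row 2: 7/2 = 7/2. Minimum is 7/2 at row 2 (u2 leaves); pivot element 2.
Divide row 2 by 2; eliminate column q from the other rows.
Row 1 update in column RHS: 23 − 1·(7/2) = 39/2.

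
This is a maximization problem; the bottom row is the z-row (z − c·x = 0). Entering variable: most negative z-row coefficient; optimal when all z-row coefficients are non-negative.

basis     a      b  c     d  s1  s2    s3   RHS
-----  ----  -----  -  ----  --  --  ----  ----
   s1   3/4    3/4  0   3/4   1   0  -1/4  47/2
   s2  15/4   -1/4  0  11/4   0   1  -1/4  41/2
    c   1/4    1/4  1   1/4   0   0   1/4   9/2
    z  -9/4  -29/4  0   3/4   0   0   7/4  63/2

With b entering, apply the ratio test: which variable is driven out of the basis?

c

Column b entries and ratios — s1: (47/2)/(3/4) = 94/3; s2: -1/4 ≤ 0, skip; c: (9/2)/(1/4) = 18.
Smallest ratio is 18 in the row of c, so c leaves.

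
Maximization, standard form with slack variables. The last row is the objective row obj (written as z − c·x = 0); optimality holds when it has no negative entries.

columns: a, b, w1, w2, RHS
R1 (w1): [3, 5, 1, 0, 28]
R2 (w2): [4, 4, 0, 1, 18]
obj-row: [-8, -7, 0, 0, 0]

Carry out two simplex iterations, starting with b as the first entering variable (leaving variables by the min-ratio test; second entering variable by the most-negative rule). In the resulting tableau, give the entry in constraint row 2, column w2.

1/4

Ratio test on column b — row 1: 28/5 = 28/5; row 2: 18/4 = 9/2. Minimum is 9/2 at row 2 (w2 leaves); pivot element 4.
Divide row 2 by 4; eliminate column b from the other rows.
Second iteration: most negative obj-row entry is -1 in column a, so a enters.
Ratio test on column a — row 1: entry -2 ≤ 0; row 2: (9/2)/1 = 9/2. Minimum is 9/2 at row 2 (b leaves); pivot element 1.
Divide row 2 by 1; eliminate column a from the other rows.
After both pivots, the entry at constraint row 2, column w2 is 1/4.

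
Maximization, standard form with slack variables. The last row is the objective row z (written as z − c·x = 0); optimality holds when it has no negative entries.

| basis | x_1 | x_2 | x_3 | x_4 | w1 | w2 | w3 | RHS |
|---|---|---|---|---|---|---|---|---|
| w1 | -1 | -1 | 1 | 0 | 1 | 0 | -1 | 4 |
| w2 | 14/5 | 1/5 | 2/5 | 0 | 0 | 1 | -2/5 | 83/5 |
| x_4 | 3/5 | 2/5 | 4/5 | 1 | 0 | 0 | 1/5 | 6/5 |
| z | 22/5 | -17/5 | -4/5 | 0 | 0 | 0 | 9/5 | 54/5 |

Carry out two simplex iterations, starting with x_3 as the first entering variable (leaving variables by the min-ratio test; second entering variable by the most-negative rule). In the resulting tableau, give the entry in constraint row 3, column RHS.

Ratio test on column x_3 — row 1: 4/1 = 4; row 2: (83/5)/(2/5) = 83/2; row 3: (6/5)/(4/5) = 3/2. Minimum is 3/2 at row 3 (x_4 leaves); pivot element 4/5.
Divide row 3 by 4/5; eliminate column x_3 from the other rows.
Second iteration: most negative z-row entry is -3 in column x_2, so x_2 enters.
Ratio test on column x_2 — row 1: entry -3/2 ≤ 0; row 2: entry 0 ≤ 0; row 3: (3/2)/(1/2) = 3. Minimum is 3 at row 3 (x_3 leaves); pivot element 1/2.
Divide row 3 by 1/2; eliminate column x_2 from the other rows.
After both pivots, the entry at constraint row 3, column RHS is 3.

3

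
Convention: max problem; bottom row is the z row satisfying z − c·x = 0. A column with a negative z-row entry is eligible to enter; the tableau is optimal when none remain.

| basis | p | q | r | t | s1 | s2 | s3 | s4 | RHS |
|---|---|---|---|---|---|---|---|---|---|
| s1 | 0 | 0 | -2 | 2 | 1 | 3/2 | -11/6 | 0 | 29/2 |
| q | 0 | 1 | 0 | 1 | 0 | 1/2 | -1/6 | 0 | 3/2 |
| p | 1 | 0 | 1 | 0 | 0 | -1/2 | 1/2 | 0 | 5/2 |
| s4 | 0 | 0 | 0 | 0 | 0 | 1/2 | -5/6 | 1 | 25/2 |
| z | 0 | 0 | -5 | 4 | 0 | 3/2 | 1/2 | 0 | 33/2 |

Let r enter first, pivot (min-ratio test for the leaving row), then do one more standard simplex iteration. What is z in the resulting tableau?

32

Ratio test on column r — row 1: entry -2 ≤ 0; row 2: entry 0 ≤ 0; row 3: (5/2)/1 = 5/2; row 4: entry 0 ≤ 0. Minimum is 5/2 at row 3 (p leaves); pivot element 1.
Pivot on row 3; the z-row RHS becomes 33/2 − (-5)·(5/2) = 29.
Next entering variable (most negative z-row entry -1): s2.
Ratio test on column s2 — row 1: (39/2)/(1/2) = 39; row 2: (3/2)/(1/2) = 3; row 3: entry -1/2 ≤ 0; row 4: (25/2)/(1/2) = 25. Minimum is 3 at row 2 (q leaves); pivot element 1/2.
After the second pivot the z-row RHS is 29 − (-1)·3 = 32.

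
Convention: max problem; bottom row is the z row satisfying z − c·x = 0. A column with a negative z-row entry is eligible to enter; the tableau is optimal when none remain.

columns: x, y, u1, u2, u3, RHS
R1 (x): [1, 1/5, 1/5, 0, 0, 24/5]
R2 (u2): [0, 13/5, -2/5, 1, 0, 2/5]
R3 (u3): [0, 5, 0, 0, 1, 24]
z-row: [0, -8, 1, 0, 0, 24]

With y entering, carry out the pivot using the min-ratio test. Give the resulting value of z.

328/13

Ratio test on column y — row 1: (24/5)/(1/5) = 24; row 2: (2/5)/(13/5) = 2/13; row 3: 24/5 = 24/5. Minimum is 2/13 at row 2 (u2 leaves); pivot element 13/5.
Pivot on row 2; the z-row RHS becomes 24 − (-8)·(2/13) = 328/13.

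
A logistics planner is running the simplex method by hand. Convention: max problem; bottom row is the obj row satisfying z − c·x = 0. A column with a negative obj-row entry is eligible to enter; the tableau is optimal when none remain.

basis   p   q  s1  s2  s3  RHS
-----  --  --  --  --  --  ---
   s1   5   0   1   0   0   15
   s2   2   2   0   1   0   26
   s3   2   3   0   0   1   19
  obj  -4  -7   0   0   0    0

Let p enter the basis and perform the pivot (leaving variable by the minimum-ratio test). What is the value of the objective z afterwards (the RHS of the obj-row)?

Ratio test on column p — row 1: 15/5 = 3; row 2: 26/2 = 13; row 3: 19/2 = 19/2. Minimum is 3 at row 1 (s1 leaves); pivot element 5.
Pivot on row 1; the obj-row RHS becomes 0 − (-4)·3 = 12.

12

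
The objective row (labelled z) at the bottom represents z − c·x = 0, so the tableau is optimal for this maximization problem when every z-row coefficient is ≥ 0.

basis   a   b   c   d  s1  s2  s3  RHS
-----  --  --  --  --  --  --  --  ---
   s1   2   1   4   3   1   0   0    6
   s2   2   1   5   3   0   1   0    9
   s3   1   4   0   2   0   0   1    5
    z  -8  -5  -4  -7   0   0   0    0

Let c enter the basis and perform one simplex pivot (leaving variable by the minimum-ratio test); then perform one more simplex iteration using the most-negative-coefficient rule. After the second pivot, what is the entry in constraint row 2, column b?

0

Ratio test on column c — row 1: 6/4 = 3/2; row 2: 9/5 = 9/5; row 3: entry 0 ≤ 0. Minimum is 3/2 at row 1 (s1 leaves); pivot element 4.
Divide row 1 by 4; eliminate column c from the other rows.
Second iteration: most negative z-row entry is -6 in column a, so a enters.
Ratio test on column a — row 1: (3/2)/(1/2) = 3; row 2: entry -1/2 ≤ 0; row 3: 5/1 = 5. Minimum is 3 at row 1 (c leaves); pivot element 1/2.
Divide row 1 by 1/2; eliminate column a from the other rows.
After both pivots, the entry at constraint row 2, column b is 0.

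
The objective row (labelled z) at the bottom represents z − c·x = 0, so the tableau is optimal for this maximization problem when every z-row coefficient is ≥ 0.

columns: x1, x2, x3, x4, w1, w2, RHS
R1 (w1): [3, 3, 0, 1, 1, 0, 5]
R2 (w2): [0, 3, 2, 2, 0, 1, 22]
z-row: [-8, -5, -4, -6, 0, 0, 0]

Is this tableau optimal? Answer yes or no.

no

The z-row has a negative entry -8 in column x1, so it is not optimal.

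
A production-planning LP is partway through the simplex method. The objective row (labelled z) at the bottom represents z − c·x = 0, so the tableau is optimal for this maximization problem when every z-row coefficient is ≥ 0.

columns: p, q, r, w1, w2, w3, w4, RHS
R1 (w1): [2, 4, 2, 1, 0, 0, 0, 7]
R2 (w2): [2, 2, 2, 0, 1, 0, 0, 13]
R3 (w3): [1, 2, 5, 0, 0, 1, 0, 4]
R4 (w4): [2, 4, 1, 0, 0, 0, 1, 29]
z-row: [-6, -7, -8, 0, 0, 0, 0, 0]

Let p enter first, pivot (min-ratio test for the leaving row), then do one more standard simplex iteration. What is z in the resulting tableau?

85/4

Ratio test on column p — row 1: 7/2 = 7/2; row 2: 13/2 = 13/2; row 3: 4/1 = 4; row 4: 29/2 = 29/2. Minimum is 7/2 at row 1 (w1 leaves); pivot element 2.
Pivot on row 1; the z-row RHS becomes 0 − (-6)·(7/2) = 21.
Next entering variable (most negative z-row entry -2): r.
Ratio test on column r — row 1: (7/2)/1 = 7/2; row 2: entry 0 ≤ 0; row 3: (1/2)/4 = 1/8; row 4: entry -1 ≤ 0. Minimum is 1/8 at row 3 (w3 leaves); pivot element 4.
After the second pivot the z-row RHS is 21 − (-2)·(1/8) = 85/4.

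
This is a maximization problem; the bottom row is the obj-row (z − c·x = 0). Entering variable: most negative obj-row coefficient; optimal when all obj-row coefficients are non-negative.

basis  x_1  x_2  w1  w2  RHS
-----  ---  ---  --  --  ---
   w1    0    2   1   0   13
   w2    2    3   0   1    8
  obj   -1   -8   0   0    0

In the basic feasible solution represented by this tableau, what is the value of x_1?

x_1 is not in the basis, so in the current basic feasible solution x_1 = 0.

0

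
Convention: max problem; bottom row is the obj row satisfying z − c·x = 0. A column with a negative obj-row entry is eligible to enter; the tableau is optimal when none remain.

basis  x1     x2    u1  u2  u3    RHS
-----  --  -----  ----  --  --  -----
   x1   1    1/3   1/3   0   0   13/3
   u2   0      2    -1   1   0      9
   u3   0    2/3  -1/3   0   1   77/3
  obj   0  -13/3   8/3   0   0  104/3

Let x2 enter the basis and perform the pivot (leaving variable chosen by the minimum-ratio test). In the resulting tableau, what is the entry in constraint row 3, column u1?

Ratio test on column x2 — row 1: (13/3)/(1/3) = 13; row 2: 9/2 = 9/2; row 3: (77/3)/(2/3) = 77/2. Minimum is 9/2 at row 2 (u2 leaves); pivot element 2.
Divide row 2 by 2; eliminate column x2 from the other rows.
Row 3 update in column u1: -1/3 − (2/3)·(-1/2) = 0.

0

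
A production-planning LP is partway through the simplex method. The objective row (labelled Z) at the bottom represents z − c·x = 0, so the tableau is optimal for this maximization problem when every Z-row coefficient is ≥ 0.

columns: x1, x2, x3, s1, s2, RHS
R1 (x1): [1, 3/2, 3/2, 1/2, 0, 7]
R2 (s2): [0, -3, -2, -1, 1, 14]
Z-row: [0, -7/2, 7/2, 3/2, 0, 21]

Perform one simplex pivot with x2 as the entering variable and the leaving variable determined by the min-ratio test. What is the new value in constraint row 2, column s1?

0

Ratio test on column x2 — row 1: 7/(3/2) = 14/3; row 2: entry -3 ≤ 0. Minimum is 14/3 at row 1 (x1 leaves); pivot element 3/2.
Divide row 1 by 3/2; eliminate column x2 from the other rows.
Row 2 update in column s1: -1 − (-3)·(1/3) = 0.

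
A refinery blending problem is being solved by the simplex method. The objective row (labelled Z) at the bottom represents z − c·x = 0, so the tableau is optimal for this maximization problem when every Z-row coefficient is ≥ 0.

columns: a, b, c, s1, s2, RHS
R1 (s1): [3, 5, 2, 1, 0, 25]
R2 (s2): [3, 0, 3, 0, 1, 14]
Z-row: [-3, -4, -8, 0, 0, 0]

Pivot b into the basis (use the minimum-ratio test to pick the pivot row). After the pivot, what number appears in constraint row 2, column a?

3

Ratio test on column b — row 1: 25/5 = 5; row 2: entry 0 ≤ 0. Minimum is 5 at row 1 (s1 leaves); pivot element 5.
Divide row 1 by 5; eliminate column b from the other rows.
Row 2 update in column a: 3 − 0·(3/5) = 3.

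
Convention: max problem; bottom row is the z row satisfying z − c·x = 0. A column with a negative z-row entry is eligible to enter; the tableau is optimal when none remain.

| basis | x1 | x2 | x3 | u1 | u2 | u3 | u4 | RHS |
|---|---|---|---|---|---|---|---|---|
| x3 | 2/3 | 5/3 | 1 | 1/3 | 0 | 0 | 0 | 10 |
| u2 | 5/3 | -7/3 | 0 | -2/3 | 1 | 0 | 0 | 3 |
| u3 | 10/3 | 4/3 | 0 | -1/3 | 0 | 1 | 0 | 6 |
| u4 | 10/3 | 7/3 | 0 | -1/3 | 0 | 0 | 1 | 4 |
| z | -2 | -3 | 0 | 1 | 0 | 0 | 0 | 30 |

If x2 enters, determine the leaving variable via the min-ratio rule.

Column x2 entries and ratios — x3: 10/(5/3) = 6; u2: -7/3 ≤ 0, skip; u3: 6/(4/3) = 9/2; u4: 4/(7/3) = 12/7.
Smallest ratio is 12/7 in the row of u4, so u4 leaves.

u4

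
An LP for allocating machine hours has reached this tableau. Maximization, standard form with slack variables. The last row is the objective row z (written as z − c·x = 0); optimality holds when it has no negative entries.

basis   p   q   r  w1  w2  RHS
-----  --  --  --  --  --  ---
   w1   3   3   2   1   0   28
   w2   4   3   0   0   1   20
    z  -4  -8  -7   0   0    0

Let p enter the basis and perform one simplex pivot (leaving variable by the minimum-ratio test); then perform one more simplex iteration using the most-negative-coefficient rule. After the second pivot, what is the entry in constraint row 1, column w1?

Ratio test on column p — row 1: 28/3 = 28/3; row 2: 20/4 = 5. Minimum is 5 at row 2 (w2 leaves); pivot element 4.
Divide row 2 by 4; eliminate column p from the other rows.
Second iteration: most negative z-row entry is -7 in column r, so r enters.
Ratio test on column r — row 1: 13/2 = 13/2; row 2: entry 0 ≤ 0. Minimum is 13/2 at row 1 (w1 leaves); pivot element 2.
Divide row 1 by 2; eliminate column r from the other rows.
After both pivots, the entry at constraint row 1, column w1 is 1/2.

1/2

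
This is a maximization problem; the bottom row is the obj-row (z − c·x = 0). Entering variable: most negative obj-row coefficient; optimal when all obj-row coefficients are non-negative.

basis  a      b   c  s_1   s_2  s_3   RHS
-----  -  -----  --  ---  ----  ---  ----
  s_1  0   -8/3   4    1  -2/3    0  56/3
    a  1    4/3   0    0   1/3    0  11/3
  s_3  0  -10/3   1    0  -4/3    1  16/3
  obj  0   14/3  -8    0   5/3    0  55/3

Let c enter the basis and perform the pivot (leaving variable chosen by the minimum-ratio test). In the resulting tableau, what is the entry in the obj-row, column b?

-2/3

Ratio test on column c — row 1: (56/3)/4 = 14/3; row 2: entry 0 ≤ 0; row 3: (16/3)/1 = 16/3. Minimum is 14/3 at row 1 (s_1 leaves); pivot element 4.
Divide row 1 by 4; eliminate column c from the other rows.
obj-row update in column b: 14/3 − (-8)·(-2/3) = -2/3.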